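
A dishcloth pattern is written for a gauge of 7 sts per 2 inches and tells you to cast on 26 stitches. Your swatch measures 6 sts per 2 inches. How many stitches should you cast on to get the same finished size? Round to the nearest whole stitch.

Cast on 22 stitches.

Scale factor = 6 / 7 = 0.857.
26 × 6 / 7 = 22.29 sts.
→ 22 sts.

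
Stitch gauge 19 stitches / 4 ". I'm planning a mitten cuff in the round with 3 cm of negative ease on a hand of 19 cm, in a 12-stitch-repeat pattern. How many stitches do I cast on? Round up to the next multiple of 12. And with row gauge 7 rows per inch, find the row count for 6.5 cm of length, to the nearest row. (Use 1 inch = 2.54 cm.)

Finished = 19 − 3 = 16 cm.
16 cm × 1/2.54 = 6.30 inches.
19/4 = 4.75 sts per in; 6.30 × 4.75 = 29.92 sts.
Next multiple of 12 → 36.
6.5 cm = 2.56 inches; × 7 = 17.91 → 18 rows.

Cast on 36 stitches; work 18 rows.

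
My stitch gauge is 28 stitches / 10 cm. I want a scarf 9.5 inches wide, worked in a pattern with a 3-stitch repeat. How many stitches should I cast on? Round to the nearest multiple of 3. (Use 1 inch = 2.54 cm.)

69 stitches.

9.5 in = 9.5 × 2.54 = 24.13 cm.
28 / 10 = 2.8 sts/cm.
24.13 × 2.8 = 67.56 sts.
→ 69.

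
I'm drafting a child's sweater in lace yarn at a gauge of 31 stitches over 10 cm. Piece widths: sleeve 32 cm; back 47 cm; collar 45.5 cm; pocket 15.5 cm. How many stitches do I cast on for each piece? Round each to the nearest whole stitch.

sleeve 99; back 146; collar 141; pocket 48.

Rate = 31/10 = 3.1 sts per cm.
sleeve: 32 × 3.1 = 99.20 → 99.
back: 47 × 3.1 = 145.70 → 146.
collar: 45.5 × 3.1 = 141.05 → 141.
pocket: 15.5 × 3.1 = 48.05 → 48.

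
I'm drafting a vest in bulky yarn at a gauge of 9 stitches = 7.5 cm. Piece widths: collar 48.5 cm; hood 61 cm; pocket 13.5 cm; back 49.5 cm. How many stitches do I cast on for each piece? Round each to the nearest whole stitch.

collar 58; hood 73; pocket 16; back 59.

Rate = 9/7.5 = 1.2 sts per cm.
collar: 48.5 × 1.2 = 58.20 → 58.
hood: 61 × 1.2 = 73.20 → 73.
pocket: 13.5 × 1.2 = 16.20 → 16.
back: 49.5 × 1.2 = 59.40 → 59.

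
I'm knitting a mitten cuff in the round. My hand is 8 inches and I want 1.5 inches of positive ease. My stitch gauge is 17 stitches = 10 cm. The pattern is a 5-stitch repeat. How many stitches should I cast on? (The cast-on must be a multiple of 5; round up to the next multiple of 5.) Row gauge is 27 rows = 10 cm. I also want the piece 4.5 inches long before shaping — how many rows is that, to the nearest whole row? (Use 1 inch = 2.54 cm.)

Finished = 8 + 1.5 = 9.5 inches.
9.5 inches × 2.54 = 24.13 cm.
17/10 = 1.7 sts per cm; 24.13 × 1.7 = 41.02 sts.
Next multiple of 5 → 45.
4.5 inches = 11.43 cm; × 2.7 = 30.86 → 31 rows.

Cast on 45 stitches; work 31 rows.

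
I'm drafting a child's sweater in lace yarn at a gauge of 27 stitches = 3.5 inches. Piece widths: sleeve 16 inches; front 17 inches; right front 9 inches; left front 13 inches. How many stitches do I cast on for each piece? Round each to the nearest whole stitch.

Rate = 27/3.5 = 7.714 sts per in.
sleeve: 16 × 7.714 = 123.43 → 123.
front: 17 × 7.714 = 131.14 → 131.
right front: 9 × 7.714 = 69.43 → 69.
left front: 13 × 7.714 = 100.29 → 100.

sleeve 123; front 131; right front 69; left front 100.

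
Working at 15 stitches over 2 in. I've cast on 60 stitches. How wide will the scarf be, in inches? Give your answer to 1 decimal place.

8.0 inches.

15 stitches / 2 inch = 7.5 stitches per inch.
60 / 7.5 = 8.00 inches.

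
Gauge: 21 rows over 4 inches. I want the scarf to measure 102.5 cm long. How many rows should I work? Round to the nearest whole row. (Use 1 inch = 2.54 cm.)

102.5 cm = 40.35 in.
21 rows / 4 in = 5.25 rows per inch.
40.35 × 5.25 = 211.86 rows.
Round to nearest → 212.

Knit 212 rows.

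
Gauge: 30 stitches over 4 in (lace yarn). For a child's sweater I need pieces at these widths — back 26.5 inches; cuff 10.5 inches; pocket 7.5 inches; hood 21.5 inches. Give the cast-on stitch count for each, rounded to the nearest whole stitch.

Rate = 30/4 = 7.5 sts per in.
back: 26.5 × 7.5 = 198.75 → 199.
cuff: 10.5 × 7.5 = 78.75 → 79.
pocket: 7.5 × 7.5 = 56.25 → 56.
hood: 21.5 × 7.5 = 161.25 → 161.

back 199; cuff 79; pocket 56; hood 161.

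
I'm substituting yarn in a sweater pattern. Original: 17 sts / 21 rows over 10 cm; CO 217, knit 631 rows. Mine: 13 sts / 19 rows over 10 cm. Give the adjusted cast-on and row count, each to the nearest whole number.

Stitches: 217 × 13/17 = 165.94 → 166.
Rows: 631 × 19/21 = 570.90 → 571.

Cast on 166 stitches; work 571 rows.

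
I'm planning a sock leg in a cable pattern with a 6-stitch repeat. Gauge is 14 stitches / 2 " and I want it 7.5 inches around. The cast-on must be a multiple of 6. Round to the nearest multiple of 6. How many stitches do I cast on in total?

14 / 2 = 7 sts per inch.
7.5 × 7 = 52.50 sts.
Nearest multiple of 6: 54.

Cast on 54 stitches.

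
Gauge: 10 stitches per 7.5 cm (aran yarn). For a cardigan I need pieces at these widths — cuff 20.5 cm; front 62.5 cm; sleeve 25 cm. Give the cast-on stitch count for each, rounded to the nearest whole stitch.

cuff 27; front 83; sleeve 33.

Rate = 10/7.5 = 1.333 sts per cm.
cuff: 20.5 × 1.333 = 27.33 → 27.
front: 62.5 × 1.333 = 83.33 → 83.
sleeve: 25 × 1.333 = 33.33 → 33.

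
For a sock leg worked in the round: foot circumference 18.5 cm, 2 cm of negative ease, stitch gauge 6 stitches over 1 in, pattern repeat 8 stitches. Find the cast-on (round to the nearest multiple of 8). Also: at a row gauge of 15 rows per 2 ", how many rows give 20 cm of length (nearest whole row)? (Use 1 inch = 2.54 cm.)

Finished = 18.5 − 2 = 16.5 cm.
16.5 cm × 1/2.54 = 6.50 inches.
6/1 = 6 sts per in; 6.50 × 6 = 38.98 sts.
Nearest multiple of 8 → 40.
20 cm = 7.87 inches; × 7.5 = 59.06 → 59 rows.

Cast on 40 stitches; work 59 rows.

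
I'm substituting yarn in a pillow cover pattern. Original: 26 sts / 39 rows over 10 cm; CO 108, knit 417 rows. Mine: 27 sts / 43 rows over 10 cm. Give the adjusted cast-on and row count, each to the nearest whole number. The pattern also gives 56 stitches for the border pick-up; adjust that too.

Stitches: 108 × 27/26 = 112.15 → 112.
Rows: 417 × 43/39 = 459.77 → 460.
border pick-up: 56 × 27/26 = 58.15 → 58.

Cast on 112 stitches; work 460 rows; border pick-up 58 stitches.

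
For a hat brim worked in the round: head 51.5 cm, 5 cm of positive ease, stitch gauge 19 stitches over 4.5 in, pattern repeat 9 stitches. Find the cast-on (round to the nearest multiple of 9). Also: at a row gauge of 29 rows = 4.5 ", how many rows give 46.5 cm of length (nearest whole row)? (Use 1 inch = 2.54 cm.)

Cast on 90 stitches; work 118 rows.

Finished = 51.5 + 5 = 56.5 cm.
56.5 cm × 1/2.54 = 22.24 inches.
19/4.5 = 4.222 sts per in; 22.24 × 4.222 = 93.92 sts.
Nearest multiple of 9 → 90.
46.5 cm = 18.31 inches; × 6.444 = 117.98 → 118 rows.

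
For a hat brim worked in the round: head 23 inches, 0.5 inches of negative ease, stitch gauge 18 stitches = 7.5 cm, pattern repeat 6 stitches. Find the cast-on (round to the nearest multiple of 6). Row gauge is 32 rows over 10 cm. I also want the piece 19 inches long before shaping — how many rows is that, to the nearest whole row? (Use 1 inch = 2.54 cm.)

Finished = 23 − 0.5 = 22.5 inches.
22.5 inches × 2.54 = 57.15 cm.
18/7.5 = 2.4 sts per cm; 57.15 × 2.4 = 137.16 sts.
Nearest multiple of 6 → 138.
19 inches = 48.26 cm; × 3.2 = 154.43 → 154 rows.

Cast on 138 stitches; work 154 rows.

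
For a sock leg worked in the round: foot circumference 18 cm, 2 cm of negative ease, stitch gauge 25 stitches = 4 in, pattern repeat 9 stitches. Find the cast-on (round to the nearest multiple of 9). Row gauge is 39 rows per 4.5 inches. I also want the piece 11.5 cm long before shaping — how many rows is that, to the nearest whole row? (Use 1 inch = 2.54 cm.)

Cast on 36 stitches; work 39 rows.

Finished = 18 − 2 = 16 cm.
16 cm × 1/2.54 = 6.30 inches.
25/4 = 6.25 sts per in; 6.30 × 6.25 = 39.37 sts.
Nearest multiple of 9 → 36.
11.5 cm = 4.53 inches; × 8.667 = 39.24 → 39 rows.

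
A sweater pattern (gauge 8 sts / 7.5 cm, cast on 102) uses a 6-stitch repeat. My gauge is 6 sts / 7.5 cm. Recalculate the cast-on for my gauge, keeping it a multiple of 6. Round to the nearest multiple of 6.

CO 78 sts.

102 × 6 / 8 = 76.50.
Nearest multiple of 6: 78.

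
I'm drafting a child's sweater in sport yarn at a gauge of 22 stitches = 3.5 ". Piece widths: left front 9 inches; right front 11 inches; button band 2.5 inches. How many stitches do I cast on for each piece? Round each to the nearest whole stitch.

Rate = 22/3.5 = 6.286 sts per in.
left front: 9 × 6.286 = 56.57 → 57.
right front: 11 × 6.286 = 69.14 → 69.
button band: 2.5 × 6.286 = 15.71 → 16.

left front 57; right front 69; button band 16.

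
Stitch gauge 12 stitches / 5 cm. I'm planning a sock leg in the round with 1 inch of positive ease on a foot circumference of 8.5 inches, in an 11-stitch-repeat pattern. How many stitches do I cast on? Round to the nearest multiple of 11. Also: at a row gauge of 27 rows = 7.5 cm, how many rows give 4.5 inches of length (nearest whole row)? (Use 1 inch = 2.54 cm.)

Finished = 8.5 + 1 = 9.5 inches.
9.5 inches × 2.54 = 24.13 cm.
12/5 = 2.4 sts per cm; 24.13 × 2.4 = 57.91 sts.
Nearest multiple of 11 → 55.
4.5 inches = 11.43 cm; × 3.6 = 41.15 → 41 rows.

Cast on 55 stitches; work 41 rows.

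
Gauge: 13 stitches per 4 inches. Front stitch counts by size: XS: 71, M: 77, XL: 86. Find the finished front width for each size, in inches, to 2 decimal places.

XS 21.85 inches; M 23.69 inches; XL 26.46 inches.

13/4 = 3.25 sts per in.
XS: 71 / 3.25 = 21.846 → 21.85 in.
M: 77 / 3.25 = 23.692 → 23.69 in.
XL: 86 / 3.25 = 26.462 → 26.46 in.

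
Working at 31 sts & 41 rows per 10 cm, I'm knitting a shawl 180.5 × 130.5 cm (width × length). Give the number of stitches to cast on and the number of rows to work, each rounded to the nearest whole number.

Stitch gauge = 31/10 = 3.1 sts/cm; 180.5 × 3.1 = 559.55 → 560 sts.
Row gauge = 41/10 = 4.1 rows/cm; 130.5 × 4.1 = 535.05 → 535 rows.

Cast on 560 stitches and work 535 rows.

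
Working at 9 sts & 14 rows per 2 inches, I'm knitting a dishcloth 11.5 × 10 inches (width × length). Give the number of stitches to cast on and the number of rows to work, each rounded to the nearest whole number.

Stitch gauge = 9/2 = 4.5 sts/in; 11.5 × 4.5 = 51.75 → 52 sts.
Row gauge = 14/2 = 7 rows/in; 10 × 7 = 70.00 → 70 rows.

Cast on 52 stitches and work 70 rows.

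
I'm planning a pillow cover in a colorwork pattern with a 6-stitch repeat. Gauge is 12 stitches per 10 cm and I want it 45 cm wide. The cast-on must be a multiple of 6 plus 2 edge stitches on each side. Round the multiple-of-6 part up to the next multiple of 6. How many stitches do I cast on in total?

12 / 10 = 1.2 sts per cm.
45 × 1.2 = 54.00 sts.
Less 4 edge sts → 50.00 for the repeat.
Next multiple of 6: 54.
Add back 4 edge sts → 58.

CO 58 sts.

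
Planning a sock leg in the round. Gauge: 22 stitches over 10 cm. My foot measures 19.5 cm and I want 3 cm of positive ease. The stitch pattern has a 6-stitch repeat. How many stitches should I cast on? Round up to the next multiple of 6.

CO 54 sts.

Finished = 19.5 + 3 = 22.5 cm.
22 / 10 = 2.2 sts/cm.
22.5 × 2.2 = 49.50 sts.
Next multiple of 6: 54.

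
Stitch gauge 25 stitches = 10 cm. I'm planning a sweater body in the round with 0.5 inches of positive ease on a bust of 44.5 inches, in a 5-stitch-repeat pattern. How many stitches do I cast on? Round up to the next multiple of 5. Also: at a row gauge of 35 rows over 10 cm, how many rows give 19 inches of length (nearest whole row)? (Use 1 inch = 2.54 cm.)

Cast on 290 stitches; work 169 rows.

Finished = 44.5 + 0.5 = 45 inches.
45 inches × 2.54 = 114.30 cm.
25/10 = 2.5 sts per cm; 114.30 × 2.5 = 285.75 sts.
Next multiple of 5 → 290.
19 inches = 48.26 cm; × 3.5 = 168.91 → 169 rows.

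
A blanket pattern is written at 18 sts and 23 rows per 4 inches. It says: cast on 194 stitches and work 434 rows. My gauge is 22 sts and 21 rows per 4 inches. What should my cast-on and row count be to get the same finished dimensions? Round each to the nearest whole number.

Stitches: 194 × 22/18 = 237.11 → 237.
Rows: 434 × 21/23 = 396.26 → 396.

Cast on 237 stitches; work 396 rows.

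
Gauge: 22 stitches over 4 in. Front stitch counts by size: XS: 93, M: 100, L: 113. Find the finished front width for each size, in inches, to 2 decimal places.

22/4 = 5.5 sts per in.
XS: 93 / 5.5 = 16.909 → 16.91 in.
M: 100 / 5.5 = 18.182 → 18.18 in.
L: 113 / 5.5 = 20.545 → 20.55 in.

XS 16.91 inches; M 18.18 inches; L 20.55 inches.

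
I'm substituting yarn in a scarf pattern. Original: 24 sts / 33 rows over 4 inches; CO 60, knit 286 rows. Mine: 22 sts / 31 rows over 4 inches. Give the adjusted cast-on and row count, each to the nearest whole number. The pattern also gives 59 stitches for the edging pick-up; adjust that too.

Cast on 55 stitches; work 269 rows; edging pick-up 54 stitches.

Stitches: 60 × 22/24 = 55.00 → 55.
Rows: 286 × 31/33 = 268.67 → 269.
edging pick-up: 59 × 22/24 = 54.08 → 54.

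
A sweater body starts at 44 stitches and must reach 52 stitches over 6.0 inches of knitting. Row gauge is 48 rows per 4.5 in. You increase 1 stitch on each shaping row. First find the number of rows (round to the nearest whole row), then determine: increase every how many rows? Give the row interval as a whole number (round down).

Rows = 6.0 × 10.667 = 64.0 → 64 rows.
Stitches to add: 8 → 8 shaping rows (at 1 st each).
64 / 8 = 8.00 → every 8 rows.

Increase every 8th row.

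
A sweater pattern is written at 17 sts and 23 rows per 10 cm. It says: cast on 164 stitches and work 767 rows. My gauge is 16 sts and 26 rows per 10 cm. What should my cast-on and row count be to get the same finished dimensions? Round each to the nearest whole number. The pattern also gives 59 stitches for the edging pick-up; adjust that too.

Stitches: 164 × 16/17 = 154.35 → 154.
Rows: 767 × 26/23 = 867.04 → 867.
edging pick-up: 59 × 16/17 = 55.53 → 56.

Cast on 154 stitches; work 867 rows; edging pick-up 56 stitches.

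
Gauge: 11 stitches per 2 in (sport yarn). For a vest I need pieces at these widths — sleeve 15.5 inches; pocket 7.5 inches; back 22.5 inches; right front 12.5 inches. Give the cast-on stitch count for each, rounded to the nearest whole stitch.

Rate = 11/2 = 5.5 sts per in.
sleeve: 15.5 × 5.5 = 85.25 → 85.
pocket: 7.5 × 5.5 = 41.25 → 41.
back: 22.5 × 5.5 = 123.75 → 124.
right front: 12.5 × 5.5 = 68.75 → 69.

sleeve 85; pocket 41; back 124; right front 69.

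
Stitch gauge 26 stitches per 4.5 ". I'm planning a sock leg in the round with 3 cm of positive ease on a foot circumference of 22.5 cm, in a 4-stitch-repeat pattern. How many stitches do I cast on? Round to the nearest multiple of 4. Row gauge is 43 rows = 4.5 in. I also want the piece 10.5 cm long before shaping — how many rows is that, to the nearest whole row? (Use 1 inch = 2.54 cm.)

Finished = 22.5 + 3 = 25.5 cm.
25.5 cm × 1/2.54 = 10.04 inches.
26/4.5 = 5.778 sts per in; 10.04 × 5.778 = 58.01 sts.
Nearest multiple of 4 → 60.
10.5 cm = 4.13 inches; × 9.556 = 39.50 → 40 rows.

Cast on 60 stitches; work 40 rows.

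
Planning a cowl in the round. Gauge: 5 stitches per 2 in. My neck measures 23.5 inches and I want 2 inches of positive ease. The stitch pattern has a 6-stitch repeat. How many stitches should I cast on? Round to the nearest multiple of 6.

Finished = 23.5 + 2 = 25.5 inches.
5 / 2 = 2.5 sts/in.
25.5 × 2.5 = 63.75 sts.
Nearest multiple of 6: 66.

66 stitches.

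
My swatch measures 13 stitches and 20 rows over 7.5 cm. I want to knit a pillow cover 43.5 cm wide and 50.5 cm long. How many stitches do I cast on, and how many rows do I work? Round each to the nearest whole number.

Stitch gauge = 13/7.5 = 1.733 sts/cm; 43.5 × 1.733 = 75.40 → 75 sts.
Row gauge = 20/7.5 = 2.667 rows/cm; 50.5 × 2.667 = 134.67 → 135 rows.

Cast on 75 stitches and work 135 rows.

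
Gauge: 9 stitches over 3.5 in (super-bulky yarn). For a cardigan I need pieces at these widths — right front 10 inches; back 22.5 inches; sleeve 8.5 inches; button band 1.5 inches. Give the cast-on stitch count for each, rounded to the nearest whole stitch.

Rate = 9/3.5 = 2.571 sts per in.
right front: 10 × 2.571 = 25.71 → 26.
back: 22.5 × 2.571 = 57.86 → 58.
sleeve: 8.5 × 2.571 = 21.86 → 22.
button band: 1.5 × 2.571 = 3.86 → 4.

right front 26; back 58; sleeve 22; button band 4.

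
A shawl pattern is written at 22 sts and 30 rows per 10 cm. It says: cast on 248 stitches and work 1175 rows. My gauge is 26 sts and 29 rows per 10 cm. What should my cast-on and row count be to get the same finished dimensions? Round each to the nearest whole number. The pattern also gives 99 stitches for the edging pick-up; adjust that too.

Stitches: 248 × 26/22 = 293.09 → 293.
Rows: 1175 × 29/30 = 1135.83 → 1136.
edging pick-up: 99 × 26/22 = 117.00 → 117.

Cast on 293 stitches; work 1136 rows; edging pick-up 117 stitches.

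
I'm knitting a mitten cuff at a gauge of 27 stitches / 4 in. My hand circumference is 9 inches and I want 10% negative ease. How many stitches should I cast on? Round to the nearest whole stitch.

Finished = 9 × 0.90 = 8.10 in.
27 / 4 = 6.75 sts per inch.
8.10 × 6.75 = 54.67 sts.
→ 55 sts.

CO 55 sts.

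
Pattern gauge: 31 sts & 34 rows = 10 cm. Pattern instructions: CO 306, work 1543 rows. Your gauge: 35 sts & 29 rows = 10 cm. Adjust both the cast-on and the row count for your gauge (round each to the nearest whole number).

Cast on 345 stitches; work 1316 rows.

Stitches: 306 × 35/31 = 345.48 → 345.
Rows: 1543 × 29/34 = 1316.09 → 1316.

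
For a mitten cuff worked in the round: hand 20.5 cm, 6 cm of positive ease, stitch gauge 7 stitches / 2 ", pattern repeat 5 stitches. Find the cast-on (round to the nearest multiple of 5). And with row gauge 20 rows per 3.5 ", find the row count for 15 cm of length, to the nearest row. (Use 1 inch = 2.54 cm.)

Finished = 20.5 + 6 = 26.5 cm.
26.5 cm × 1/2.54 = 10.43 inches.
7/2 = 3.5 sts per in; 10.43 × 3.5 = 36.52 sts.
Nearest multiple of 5 → 35.
15 cm = 5.91 inches; × 5.714 = 33.75 → 34 rows.

Cast on 35 stitches; work 34 rows.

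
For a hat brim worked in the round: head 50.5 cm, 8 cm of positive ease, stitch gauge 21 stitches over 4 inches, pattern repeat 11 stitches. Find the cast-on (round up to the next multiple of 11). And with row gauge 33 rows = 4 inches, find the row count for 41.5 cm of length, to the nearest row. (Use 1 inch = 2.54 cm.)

Cast on 121 stitches; work 135 rows.

Finished = 50.5 + 8 = 58.5 cm.
58.5 cm × 1/2.54 = 23.03 inches.
21/4 = 5.25 sts per in; 23.03 × 5.25 = 120.92 sts.
Next multiple of 11 → 121.
41.5 cm = 16.34 inches; × 8.25 = 134.79 → 135 rows.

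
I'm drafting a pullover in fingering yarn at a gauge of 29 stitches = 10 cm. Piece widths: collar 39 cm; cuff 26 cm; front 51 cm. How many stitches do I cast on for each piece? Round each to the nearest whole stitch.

collar 113; cuff 75; front 148.

Rate = 29/10 = 2.9 sts per cm.
collar: 39 × 2.9 = 113.10 → 113.
cuff: 26 × 2.9 = 75.40 → 75.
front: 51 × 2.9 = 147.90 → 148.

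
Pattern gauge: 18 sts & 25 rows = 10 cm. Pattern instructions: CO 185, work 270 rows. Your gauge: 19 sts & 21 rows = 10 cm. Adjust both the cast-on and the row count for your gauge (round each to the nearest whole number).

Cast on 195 stitches; work 227 rows.

Stitches: 185 × 19/18 = 195.28 → 195.
Rows: 270 × 21/25 = 226.80 → 227.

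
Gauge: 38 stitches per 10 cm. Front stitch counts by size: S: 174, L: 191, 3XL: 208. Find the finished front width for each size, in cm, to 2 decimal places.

38/10 = 3.8 sts per cm.
S: 174 / 3.8 = 45.789 → 45.79 cm.
L: 191 / 3.8 = 50.263 → 50.26 cm.
3XL: 208 / 3.8 = 54.737 → 54.74 cm.

S 45.79 cm; L 50.26 cm; 3XL 54.74 cm.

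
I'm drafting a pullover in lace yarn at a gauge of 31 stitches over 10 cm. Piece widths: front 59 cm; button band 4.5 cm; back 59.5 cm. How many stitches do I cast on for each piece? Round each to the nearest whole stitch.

Rate = 31/10 = 3.1 sts per cm.
front: 59 × 3.1 = 182.90 → 183.
button band: 4.5 × 3.1 = 13.95 → 14.
back: 59.5 × 3.1 = 184.45 → 184.

front 183; button band 14; back 184.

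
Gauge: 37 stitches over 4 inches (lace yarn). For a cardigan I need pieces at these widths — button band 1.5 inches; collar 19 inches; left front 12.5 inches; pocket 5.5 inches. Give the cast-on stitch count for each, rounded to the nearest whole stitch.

Rate = 37/4 = 9.25 sts per in.
button band: 1.5 × 9.25 = 13.88 → 14.
collar: 19 × 9.25 = 175.75 → 176.
left front: 12.5 × 9.25 = 115.62 → 116.
pocket: 5.5 × 9.25 = 50.88 → 51.

button band 14; collar 176; left front 116; pocket 51.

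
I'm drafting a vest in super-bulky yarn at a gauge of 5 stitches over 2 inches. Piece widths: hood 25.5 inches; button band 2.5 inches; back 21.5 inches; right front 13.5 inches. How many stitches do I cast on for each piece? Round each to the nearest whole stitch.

hood 64; button band 6; back 54; right front 34.

Rate = 5/2 = 2.5 sts per in.
hood: 25.5 × 2.5 = 63.75 → 64.
button band: 2.5 × 2.5 = 6.25 → 6.
back: 21.5 × 2.5 = 53.75 → 54.
right front: 13.5 × 2.5 = 33.75 → 34.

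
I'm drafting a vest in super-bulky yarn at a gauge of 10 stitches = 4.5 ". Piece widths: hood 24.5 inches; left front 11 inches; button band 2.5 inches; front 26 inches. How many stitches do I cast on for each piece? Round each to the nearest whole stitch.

Rate = 10/4.5 = 2.222 sts per in.
hood: 24.5 × 2.222 = 54.44 → 54.
left front: 11 × 2.222 = 24.44 → 24.
button band: 2.5 × 2.222 = 5.56 → 6.
front: 26 × 2.222 = 57.78 → 58.

hood 54; left front 24; button band 6; front 58.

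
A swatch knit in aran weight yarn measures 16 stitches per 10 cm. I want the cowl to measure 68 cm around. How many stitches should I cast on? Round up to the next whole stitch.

16 stitches / 10 cm = 1.6 stitches per cm.
68 × 1.6 = 108.80 stitches.
Round up → 109.

Cast on 109 stitches.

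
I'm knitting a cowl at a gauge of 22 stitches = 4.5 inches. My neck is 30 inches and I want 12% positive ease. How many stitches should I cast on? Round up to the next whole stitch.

CO 165 sts.

Finished = 30 × 1.12 = 33.60 in.
22 / 4.5 = 4.889 sts per inch.
33.60 × 4.889 = 164.27 sts.
→ 165 sts.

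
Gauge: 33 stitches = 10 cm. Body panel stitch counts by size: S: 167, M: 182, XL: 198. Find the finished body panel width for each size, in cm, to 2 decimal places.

S 50.61 cm; M 55.15 cm; XL 60.00 cm.

33/10 = 3.3 sts per cm.
S: 167 / 3.3 = 50.606 → 50.61 cm.
M: 182 / 3.3 = 55.152 → 55.15 cm.
XL: 198 / 3.3 = 60.000 → 60.00 cm.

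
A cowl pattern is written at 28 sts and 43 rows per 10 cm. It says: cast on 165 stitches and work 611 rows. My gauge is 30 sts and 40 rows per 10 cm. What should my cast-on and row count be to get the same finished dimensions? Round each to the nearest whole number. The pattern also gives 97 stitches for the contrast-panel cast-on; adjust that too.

Stitches: 165 × 30/28 = 176.79 → 177.
Rows: 611 × 40/43 = 568.37 → 568.
contrast-panel cast-on: 97 × 30/28 = 103.93 → 104.

Cast on 177 stitches; work 568 rows; contrast-panel cast-on 104 stitches.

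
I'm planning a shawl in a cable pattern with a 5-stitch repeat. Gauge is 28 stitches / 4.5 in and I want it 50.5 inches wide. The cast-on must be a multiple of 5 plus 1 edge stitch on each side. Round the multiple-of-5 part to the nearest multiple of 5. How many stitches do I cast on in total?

Cast on 312 stitches.

28 / 4.5 = 6.222 sts per inch.
50.5 × 6.222 = 314.22 sts.
Less 2 edge sts → 312.22 for the repeat.
Nearest multiple of 5: 310.
Add back 2 edge sts → 312.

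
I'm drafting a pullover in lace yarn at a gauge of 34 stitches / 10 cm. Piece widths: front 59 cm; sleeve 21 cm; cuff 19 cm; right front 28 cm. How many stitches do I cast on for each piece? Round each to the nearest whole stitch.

front 201; sleeve 71; cuff 65; right front 95.

Rate = 34/10 = 3.4 sts per cm.
front: 59 × 3.4 = 200.60 → 201.
sleeve: 21 × 3.4 = 71.40 → 71.
cuff: 19 × 3.4 = 64.60 → 65.
right front: 28 × 3.4 = 95.20 → 95.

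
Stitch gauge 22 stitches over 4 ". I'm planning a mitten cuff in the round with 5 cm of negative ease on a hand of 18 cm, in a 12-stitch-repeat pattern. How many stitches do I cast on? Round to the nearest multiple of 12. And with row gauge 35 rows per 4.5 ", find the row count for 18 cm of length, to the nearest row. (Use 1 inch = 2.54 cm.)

Finished = 18 − 5 = 13 cm.
13 cm × 1/2.54 = 5.12 inches.
22/4 = 5.5 sts per in; 5.12 × 5.5 = 28.15 sts.
Nearest multiple of 12 → 24.
18 cm = 7.09 inches; × 7.778 = 55.12 → 55 rows.

Cast on 24 stitches; work 55 rows.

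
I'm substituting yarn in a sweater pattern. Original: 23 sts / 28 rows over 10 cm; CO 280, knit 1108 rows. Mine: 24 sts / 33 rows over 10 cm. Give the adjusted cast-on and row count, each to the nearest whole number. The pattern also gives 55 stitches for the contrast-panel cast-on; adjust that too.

Stitches: 280 × 24/23 = 292.17 → 292.
Rows: 1108 × 33/28 = 1305.86 → 1306.
contrast-panel cast-on: 55 × 24/23 = 57.39 → 57.

Cast on 292 stitches; work 1306 rows; contrast-panel cast-on 57 stitches.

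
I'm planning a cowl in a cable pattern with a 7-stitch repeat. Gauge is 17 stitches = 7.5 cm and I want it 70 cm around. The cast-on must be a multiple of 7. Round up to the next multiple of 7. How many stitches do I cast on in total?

17 / 7.5 = 2.267 sts per cm.
70 × 2.267 = 158.67 sts.
Next multiple of 7: 161.

Cast on 161 stitches.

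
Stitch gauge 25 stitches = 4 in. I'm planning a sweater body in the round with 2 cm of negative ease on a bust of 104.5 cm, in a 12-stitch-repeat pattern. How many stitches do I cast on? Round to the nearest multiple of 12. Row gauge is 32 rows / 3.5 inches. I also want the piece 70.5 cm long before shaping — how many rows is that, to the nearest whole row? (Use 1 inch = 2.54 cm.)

Finished = 104.5 − 2 = 102.5 cm.
102.5 cm × 1/2.54 = 40.35 inches.
25/4 = 6.25 sts per in; 40.35 × 6.25 = 252.21 sts.
Nearest multiple of 12 → 252.
70.5 cm = 27.76 inches; × 9.143 = 253.77 → 254 rows.

Cast on 252 stitches; work 254 rows.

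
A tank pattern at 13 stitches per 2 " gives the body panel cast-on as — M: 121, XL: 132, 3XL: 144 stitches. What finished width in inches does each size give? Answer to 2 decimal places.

13/2 = 6.5 sts per in.
M: 121 / 6.5 = 18.615 → 18.62 in.
XL: 132 / 6.5 = 20.308 → 20.31 in.
3XL: 144 / 6.5 = 22.154 → 22.15 in.

M 18.62 inches; XL 20.31 inches; 3XL 22.15 inches.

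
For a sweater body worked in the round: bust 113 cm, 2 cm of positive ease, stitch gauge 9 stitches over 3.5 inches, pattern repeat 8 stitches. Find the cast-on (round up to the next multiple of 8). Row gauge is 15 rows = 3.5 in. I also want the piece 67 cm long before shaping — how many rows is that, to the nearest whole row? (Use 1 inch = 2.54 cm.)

Cast on 120 stitches; work 113 rows.

Finished = 113 + 2 = 115 cm.
115 cm × 1/2.54 = 45.28 inches.
9/3.5 = 2.571 sts per in; 45.28 × 2.571 = 116.42 sts.
Next multiple of 8 → 120.
67 cm = 26.38 inches; × 4.286 = 113.05 → 113 rows.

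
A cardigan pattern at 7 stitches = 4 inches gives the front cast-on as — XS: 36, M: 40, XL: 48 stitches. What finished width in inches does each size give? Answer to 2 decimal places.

7/4 = 1.75 sts per in.
XS: 36 / 1.75 = 20.571 → 20.57 in.
M: 40 / 1.75 = 22.857 → 22.86 in.
XL: 48 / 1.75 = 27.429 → 27.43 in.

XS 20.57 inches; M 22.86 inches; XL 27.43 inches.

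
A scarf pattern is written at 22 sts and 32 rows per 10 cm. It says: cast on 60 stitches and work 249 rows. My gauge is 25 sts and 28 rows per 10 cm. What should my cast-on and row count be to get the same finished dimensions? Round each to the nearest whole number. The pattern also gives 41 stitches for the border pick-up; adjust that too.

Stitches: 60 × 25/22 = 68.18 → 68.
Rows: 249 × 28/32 = 217.88 → 218.
border pick-up: 41 × 25/22 = 46.59 → 47.

Cast on 68 stitches; work 218 rows; border pick-up 47 stitches.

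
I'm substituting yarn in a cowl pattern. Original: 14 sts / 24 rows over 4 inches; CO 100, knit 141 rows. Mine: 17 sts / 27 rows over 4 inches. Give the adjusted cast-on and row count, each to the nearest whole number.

Stitches: 100 × 17/14 = 121.43 → 121.
Rows: 141 × 27/24 = 158.62 → 159.

Cast on 121 stitches; work 159 rows.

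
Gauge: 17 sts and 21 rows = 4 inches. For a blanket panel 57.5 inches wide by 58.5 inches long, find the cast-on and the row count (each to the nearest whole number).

Stitch gauge = 17/4 = 4.25 sts/in; 57.5 × 4.25 = 244.38 → 244 sts.
Row gauge = 21/4 = 5.25 rows/in; 58.5 × 5.25 = 307.12 → 307 rows.

Cast on 244 stitches and work 307 rows.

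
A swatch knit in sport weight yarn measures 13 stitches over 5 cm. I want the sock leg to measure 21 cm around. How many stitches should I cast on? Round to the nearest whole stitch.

55 stitches.

13 stitches / 5 cm = 2.6 stitches per cm.
21 × 2.6 = 54.60 stitches.
Round to nearest → 55.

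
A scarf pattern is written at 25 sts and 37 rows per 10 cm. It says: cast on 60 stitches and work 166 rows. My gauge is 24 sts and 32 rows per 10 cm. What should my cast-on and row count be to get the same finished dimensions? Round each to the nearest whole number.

Stitches: 60 × 24/25 = 57.60 → 58.
Rows: 166 × 32/37 = 143.57 → 144.

Cast on 58 stitches; work 144 rows.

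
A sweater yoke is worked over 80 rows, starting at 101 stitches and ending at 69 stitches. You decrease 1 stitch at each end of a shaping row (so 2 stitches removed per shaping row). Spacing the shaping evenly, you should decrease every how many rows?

Decrease every 5th row.

Stitches to remove: |69 − 101| = 32.
Shaping rows needed: 32 / 2 = 16.
80 rows / 16 = every 5 rows.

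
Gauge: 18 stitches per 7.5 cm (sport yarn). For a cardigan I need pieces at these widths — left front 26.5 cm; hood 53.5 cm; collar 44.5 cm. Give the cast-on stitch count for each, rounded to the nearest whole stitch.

left front 64; hood 128; collar 107.

Rate = 18/7.5 = 2.4 sts per cm.
left front: 26.5 × 2.4 = 63.60 → 64.
hood: 53.5 × 2.4 = 128.40 → 128.
collar: 44.5 × 2.4 = 106.80 → 107.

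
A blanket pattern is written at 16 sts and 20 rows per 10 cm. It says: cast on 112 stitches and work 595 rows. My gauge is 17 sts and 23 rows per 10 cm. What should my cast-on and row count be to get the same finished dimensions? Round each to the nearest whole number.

Cast on 119 stitches; work 684 rows.

Stitches: 112 × 17/16 = 119.00 → 119.
Rows: 595 × 23/20 = 684.25 → 684.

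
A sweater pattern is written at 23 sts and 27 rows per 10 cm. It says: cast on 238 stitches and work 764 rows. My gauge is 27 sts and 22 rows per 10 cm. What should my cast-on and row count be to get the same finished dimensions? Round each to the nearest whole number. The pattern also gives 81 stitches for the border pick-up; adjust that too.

Cast on 279 stitches; work 623 rows; border pick-up 95 stitches.

Stitches: 238 × 27/23 = 279.39 → 279.
Rows: 764 × 22/27 = 622.52 → 623.
border pick-up: 81 × 27/23 = 95.09 → 95.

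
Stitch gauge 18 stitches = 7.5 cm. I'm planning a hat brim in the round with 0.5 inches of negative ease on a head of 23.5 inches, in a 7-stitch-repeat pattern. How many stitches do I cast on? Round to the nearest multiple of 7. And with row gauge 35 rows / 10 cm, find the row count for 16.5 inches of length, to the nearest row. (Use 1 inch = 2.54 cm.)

Cast on 140 stitches; work 147 rows.

Finished = 23.5 − 0.5 = 23 inches.
23 inches × 2.54 = 58.42 cm.
18/7.5 = 2.4 sts per cm; 58.42 × 2.4 = 140.21 sts.
Nearest multiple of 7 → 140.
16.5 inches = 41.91 cm; × 3.5 = 146.69 → 147 rows.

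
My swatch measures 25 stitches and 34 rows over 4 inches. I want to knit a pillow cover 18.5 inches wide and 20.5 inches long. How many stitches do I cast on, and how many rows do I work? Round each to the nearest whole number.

Cast on 116 stitches and work 174 rows.

Stitch gauge = 25/4 = 6.25 sts/in; 18.5 × 6.25 = 115.62 → 116 sts.
Row gauge = 34/4 = 8.5 rows/in; 20.5 × 8.5 = 174.25 → 174 rows.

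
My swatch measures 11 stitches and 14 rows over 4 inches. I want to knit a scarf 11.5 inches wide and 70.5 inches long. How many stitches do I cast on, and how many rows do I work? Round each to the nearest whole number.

Cast on 32 stitches and work 247 rows.

Stitch gauge = 11/4 = 2.75 sts/in; 11.5 × 2.75 = 31.62 → 32 sts.
Row gauge = 14/4 = 3.5 rows/in; 70.5 × 3.5 = 246.75 → 247 rows.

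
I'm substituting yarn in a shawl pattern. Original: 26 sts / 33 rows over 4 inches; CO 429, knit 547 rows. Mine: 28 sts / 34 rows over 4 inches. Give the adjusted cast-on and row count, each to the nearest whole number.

Cast on 462 stitches; work 564 rows.

Stitches: 429 × 28/26 = 462.00 → 462.
Rows: 547 × 34/33 = 563.58 → 564.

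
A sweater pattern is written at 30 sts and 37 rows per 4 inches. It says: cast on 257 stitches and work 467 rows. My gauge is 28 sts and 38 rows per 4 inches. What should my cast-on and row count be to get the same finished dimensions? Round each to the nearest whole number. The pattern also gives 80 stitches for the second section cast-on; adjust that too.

Stitches: 257 × 28/30 = 239.87 → 240.
Rows: 467 × 38/37 = 479.62 → 480.
second section cast-on: 80 × 28/30 = 74.67 → 75.

Cast on 240 stitches; work 480 rows; second section cast-on 75 stitches.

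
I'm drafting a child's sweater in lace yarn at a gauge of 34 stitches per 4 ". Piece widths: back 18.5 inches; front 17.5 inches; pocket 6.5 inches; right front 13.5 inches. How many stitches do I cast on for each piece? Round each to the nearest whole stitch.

back 157; front 149; pocket 55; right front 115.

Rate = 34/4 = 8.5 sts per in.
back: 18.5 × 8.5 = 157.25 → 157.
front: 17.5 × 8.5 = 148.75 → 149.
pocket: 6.5 × 8.5 = 55.25 → 55.
right front: 13.5 × 8.5 = 114.75 → 115.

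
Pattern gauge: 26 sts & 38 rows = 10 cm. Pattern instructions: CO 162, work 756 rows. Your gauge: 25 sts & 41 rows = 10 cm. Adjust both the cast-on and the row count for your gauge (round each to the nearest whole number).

Stitches: 162 × 25/26 = 155.77 → 156.
Rows: 756 × 41/38 = 815.68 → 816.

Cast on 156 stitches; work 816 rows.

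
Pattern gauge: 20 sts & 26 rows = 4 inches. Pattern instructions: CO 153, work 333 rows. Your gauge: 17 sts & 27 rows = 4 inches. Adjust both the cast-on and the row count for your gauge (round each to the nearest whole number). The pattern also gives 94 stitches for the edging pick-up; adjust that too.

Stitches: 153 × 17/20 = 130.05 → 130.
Rows: 333 × 27/26 = 345.81 → 346.
edging pick-up: 94 × 17/20 = 79.90 → 80.

Cast on 130 stitches; work 346 rows; edging pick-up 80 stitches.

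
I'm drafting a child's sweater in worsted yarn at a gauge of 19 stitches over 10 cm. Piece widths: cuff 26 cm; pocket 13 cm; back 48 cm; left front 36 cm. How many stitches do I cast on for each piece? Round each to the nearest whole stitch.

cuff 49; pocket 25; back 91; left front 68.

Rate = 19/10 = 1.9 sts per cm.
cuff: 26 × 1.9 = 49.40 → 49.
pocket: 13 × 1.9 = 24.70 → 25.
back: 48 × 1.9 = 91.20 → 91.
left front: 36 × 1.9 = 68.40 → 68.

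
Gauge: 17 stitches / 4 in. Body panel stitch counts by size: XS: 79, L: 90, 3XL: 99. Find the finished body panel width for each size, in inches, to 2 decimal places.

XS 18.59 inches; L 21.18 inches; 3XL 23.29 inches.

17/4 = 4.25 sts per in.
XS: 79 / 4.25 = 18.588 → 18.59 in.
L: 90 / 4.25 = 21.176 → 21.18 in.
3XL: 99 / 4.25 = 23.294 → 23.29 in.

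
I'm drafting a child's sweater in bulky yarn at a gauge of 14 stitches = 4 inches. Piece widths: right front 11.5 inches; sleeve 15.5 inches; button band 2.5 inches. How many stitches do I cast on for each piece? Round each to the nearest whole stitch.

right front 40; sleeve 54; button band 9.

Rate = 14/4 = 3.5 sts per in.
right front: 11.5 × 3.5 = 40.25 → 40.
sleeve: 15.5 × 3.5 = 54.25 → 54.
button band: 2.5 × 3.5 = 8.75 → 9.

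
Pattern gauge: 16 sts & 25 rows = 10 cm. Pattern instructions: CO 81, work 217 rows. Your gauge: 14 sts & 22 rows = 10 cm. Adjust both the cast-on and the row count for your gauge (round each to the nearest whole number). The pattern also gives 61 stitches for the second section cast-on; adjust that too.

Cast on 71 stitches; work 191 rows; second section cast-on 53 stitches.

Stitches: 81 × 14/16 = 70.88 → 71.
Rows: 217 × 22/25 = 190.96 → 191.
second section cast-on: 61 × 14/16 = 53.38 → 53.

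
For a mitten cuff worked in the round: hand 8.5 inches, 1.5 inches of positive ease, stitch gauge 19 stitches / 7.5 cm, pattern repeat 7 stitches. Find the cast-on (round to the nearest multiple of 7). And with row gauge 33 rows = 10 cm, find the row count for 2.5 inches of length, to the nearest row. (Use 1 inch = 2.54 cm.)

Finished = 8.5 + 1.5 = 10 inches.
10 inches × 2.54 = 25.40 cm.
19/7.5 = 2.533 sts per cm; 25.40 × 2.533 = 64.35 sts.
Nearest multiple of 7 → 63.
2.5 inches = 6.35 cm; × 3.3 = 20.95 → 21 rows.

Cast on 63 stitches; work 21 rows.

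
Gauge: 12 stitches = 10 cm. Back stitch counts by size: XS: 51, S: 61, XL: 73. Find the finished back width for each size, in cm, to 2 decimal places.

12/10 = 1.2 sts per cm.
XS: 51 / 1.2 = 42.500 → 42.50 cm.
S: 61 / 1.2 = 50.833 → 50.83 cm.
XL: 73 / 1.2 = 60.833 → 60.83 cm.

XS 42.50 cm; S 50.83 cm; XL 60.83 cm.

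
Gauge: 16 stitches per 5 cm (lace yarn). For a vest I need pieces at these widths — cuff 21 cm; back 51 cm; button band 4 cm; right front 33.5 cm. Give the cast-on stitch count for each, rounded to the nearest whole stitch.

Rate = 16/5 = 3.2 sts per cm.
cuff: 21 × 3.2 = 67.20 → 67.
back: 51 × 3.2 = 163.20 → 163.
button band: 4 × 3.2 = 12.80 → 13.
right front: 33.5 × 3.2 = 107.20 → 107.

cuff 67; back 163; button band 13; right front 107.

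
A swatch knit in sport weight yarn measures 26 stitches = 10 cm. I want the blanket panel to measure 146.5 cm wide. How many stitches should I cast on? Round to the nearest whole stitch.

381 stitches.

26 stitches / 10 cm = 2.6 stitches per cm.
146.5 × 2.6 = 380.90 stitches.
Round to nearest → 381.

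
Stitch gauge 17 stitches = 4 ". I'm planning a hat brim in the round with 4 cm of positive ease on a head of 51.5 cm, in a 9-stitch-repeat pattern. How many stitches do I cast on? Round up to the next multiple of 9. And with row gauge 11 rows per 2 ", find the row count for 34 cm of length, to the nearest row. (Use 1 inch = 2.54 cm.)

Finished = 51.5 + 4 = 55.5 cm.
55.5 cm × 1/2.54 = 21.85 inches.
17/4 = 4.25 sts per in; 21.85 × 4.25 = 92.86 sts.
Next multiple of 9 → 99.
34 cm = 13.39 inches; × 5.5 = 73.62 → 74 rows.

Cast on 99 stitches; work 74 rows.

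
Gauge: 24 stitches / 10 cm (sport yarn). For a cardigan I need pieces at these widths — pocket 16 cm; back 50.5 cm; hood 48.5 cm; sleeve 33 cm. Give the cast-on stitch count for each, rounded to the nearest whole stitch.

Rate = 24/10 = 2.4 sts per cm.
pocket: 16 × 2.4 = 38.40 → 38.
back: 50.5 × 2.4 = 121.20 → 121.
hood: 48.5 × 2.4 = 116.40 → 116.
sleeve: 33 × 2.4 = 79.20 → 79.

pocket 38; back 121; hood 116; sleeve 79.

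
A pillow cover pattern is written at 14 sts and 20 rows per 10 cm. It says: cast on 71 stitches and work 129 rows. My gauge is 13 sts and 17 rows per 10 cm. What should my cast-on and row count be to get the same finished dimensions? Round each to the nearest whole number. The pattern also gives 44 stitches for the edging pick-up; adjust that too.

Cast on 66 stitches; work 110 rows; edging pick-up 41 stitches.

Stitches: 71 × 13/14 = 65.93 → 66.
Rows: 129 × 17/20 = 109.65 → 110.
edging pick-up: 44 × 13/14 = 40.86 → 41.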